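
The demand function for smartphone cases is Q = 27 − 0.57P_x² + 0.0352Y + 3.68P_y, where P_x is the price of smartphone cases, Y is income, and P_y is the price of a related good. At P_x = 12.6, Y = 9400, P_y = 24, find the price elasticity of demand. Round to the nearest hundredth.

-0.51

First evaluate Q: 27 − 0.57(12.6)² + 0.0352(9400) + 3.68(24) = 27 − 90.4932 + 330.88 + 88.32 = 355.7068.
∂Q/∂P_x = −2·0.57·P_x = -14.364, so E_p = -14.364·(12.6/355.7068) ≈ -0.51.
|E_p| < 1: demand is inelastic.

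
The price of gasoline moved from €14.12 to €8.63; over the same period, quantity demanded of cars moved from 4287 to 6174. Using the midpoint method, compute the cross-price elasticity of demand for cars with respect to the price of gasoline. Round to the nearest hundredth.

%ΔQ_x = (6174 − 4287)/[(4287+6174)/2] = 1887/5230.5 ≈ 0.3608.
%ΔP_y = (8.63 − 14.12)/[(14.12+8.63)/2] ≈ -0.4826.
E_xy = 0.3608/-0.4826 ≈ -0.75.
E_xy < 0, so cars and gasoline are complements.

-0.75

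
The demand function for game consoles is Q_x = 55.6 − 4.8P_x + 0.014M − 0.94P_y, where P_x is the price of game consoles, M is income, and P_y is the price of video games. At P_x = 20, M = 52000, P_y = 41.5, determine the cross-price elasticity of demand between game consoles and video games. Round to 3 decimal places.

-0.060

Evaluating quantity at (P_x, M, P_y) gives Q_x = 55.6 − 4.8(20) + 0.014(52000) − 0.94(41.5) = 55.6 − 96 + 728 − 39.01 = 648.59.
∂Q_x/∂P_y = −0.94, so E_xy = -0.94·(41.5/648.59) ≈ -0.060.
E_xy < 0: the goods are complements.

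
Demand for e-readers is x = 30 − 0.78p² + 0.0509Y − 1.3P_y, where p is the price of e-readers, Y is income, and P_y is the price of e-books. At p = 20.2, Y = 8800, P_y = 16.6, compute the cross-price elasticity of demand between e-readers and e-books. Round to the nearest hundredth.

-0.16

First evaluate x: 30 − 0.78(20.2)² + 0.0509(8800) − 1.3(16.6) = 30 − 318.2712 + 447.92 − 21.58 = 138.0688.
∂x/∂P_y = −1.3, so E_xy = -1.3·(16.6/138.0688) ≈ -0.16.
E_xy < 0: the goods are complements.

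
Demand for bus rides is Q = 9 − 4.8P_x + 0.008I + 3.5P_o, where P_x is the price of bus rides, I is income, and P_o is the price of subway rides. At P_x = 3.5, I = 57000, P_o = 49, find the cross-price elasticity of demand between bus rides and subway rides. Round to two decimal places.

At the given point, Q = 9 − 4.8(3.5) + 0.008(57000) + 3.5(49) = 9 − 16.8 + 456 + 171.5 = 619.7.
∂Q/∂P_o = +3.5, so E_xy = 3.5·(49/619.7) ≈ 0.28.
E_xy > 0: the goods are substitutes.

0.28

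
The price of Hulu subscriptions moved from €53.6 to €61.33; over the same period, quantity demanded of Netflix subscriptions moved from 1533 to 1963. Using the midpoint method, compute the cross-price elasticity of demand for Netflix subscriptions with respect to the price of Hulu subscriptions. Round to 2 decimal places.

%ΔQ_x = (1963 − 1533)/[(1533+1963)/2] = 430/1748 ≈ 0.2460.
%ΔP_y = (61.33 − 53.6)/[(53.6+61.33)/2] ≈ 0.1345.
E_xy = 0.2460/0.1345 ≈ 1.83.
E_xy > 0, so Netflix subscriptions and Hulu subscriptions are substitutes.

1.83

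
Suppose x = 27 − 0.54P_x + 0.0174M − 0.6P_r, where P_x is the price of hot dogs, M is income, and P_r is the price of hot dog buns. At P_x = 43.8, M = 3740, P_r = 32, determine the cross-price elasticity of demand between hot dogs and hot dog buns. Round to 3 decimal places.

-0.390

First evaluate x: 27 − 0.54(43.8) + 0.0174(3740) − 0.6(32) = 27 − 23.652 + 65.076 − 19.2 = 49.224.
∂x/∂P_r = −0.6, so E_xy = -0.6·(32/49.224) ≈ -0.390.
E_xy < 0: the goods are complements.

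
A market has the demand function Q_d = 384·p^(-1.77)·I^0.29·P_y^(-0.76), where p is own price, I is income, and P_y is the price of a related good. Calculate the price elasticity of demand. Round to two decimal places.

For a Cobb–Douglas (constant-elasticity) form Q_d = A·p^α·…, the elasticity with respect to p equals the exponent α at every point.
Here the exponent on p is -1.77, so the price elasticity of demand is -1.77.

-1.77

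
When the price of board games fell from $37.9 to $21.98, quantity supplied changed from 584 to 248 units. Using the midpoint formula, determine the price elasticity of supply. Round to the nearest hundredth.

%ΔQ = (248 − 584)/[(584 + 248)/2] = -336/416 ≈ -0.8077.
%Δp = (21.98 − 37.9)/[(37.9 + 21.98)/2] = -15.92/29.94 ≈ -0.5317.
Arc elasticity E = %ΔQ/%Δp ≈ -0.8077/-0.5317 ≈ 1.52.
|E| > 1: supply is elastic over this range.

1.52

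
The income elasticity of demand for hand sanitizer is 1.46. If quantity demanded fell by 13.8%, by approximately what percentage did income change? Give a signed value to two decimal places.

%ΔQ ≈ E × %ΔI ⇒ %ΔI = %ΔQ / E = (-13.8%)/(1.46) ≈ -9.45%.

-9.45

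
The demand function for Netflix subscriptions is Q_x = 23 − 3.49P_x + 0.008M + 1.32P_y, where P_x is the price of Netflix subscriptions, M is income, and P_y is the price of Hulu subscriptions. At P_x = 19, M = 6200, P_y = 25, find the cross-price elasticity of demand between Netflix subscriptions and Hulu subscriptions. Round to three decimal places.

0.840

Q_x = 23 − 3.49(19) + 0.008(6200) + 1.32(25) = 23 − 66.31 + 49.6 + 33 = 39.29.
∂Q_x/∂P_y = +1.32, so E_xy = 1.32·(25/39.29) ≈ 0.840.
E_xy > 0: the goods are substitutes.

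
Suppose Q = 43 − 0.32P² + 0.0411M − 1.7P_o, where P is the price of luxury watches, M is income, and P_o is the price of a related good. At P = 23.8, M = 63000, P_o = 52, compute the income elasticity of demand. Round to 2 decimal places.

1.10

Evaluating quantity at (P, M, P_o) gives Q = 43 − 0.32(23.8)² + 0.0411(63000) − 1.7(52) = 43 − 181.2608 + 2589.3 − 88.4 = 2362.6392.
∂Q/∂M = +0.0411, so E_I = 0.0411·(63000/2362.6392) ≈ 1.10.
E_I > 1: normal good (luxury).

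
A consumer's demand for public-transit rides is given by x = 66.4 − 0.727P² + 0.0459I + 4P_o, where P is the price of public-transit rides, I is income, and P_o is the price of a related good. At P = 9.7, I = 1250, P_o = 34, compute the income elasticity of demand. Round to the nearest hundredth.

x = 66.4 − 0.727(9.7)² + 0.0459(1250) + 4(34) = 66.4 − 68.4034 + 57.375 + 136 = 191.3716.
∂x/∂I = +0.0459, so E_I = 0.0459·(1250/191.3716) ≈ 0.30.
E_I ∈ (0,1): normal good (necessity).

0.30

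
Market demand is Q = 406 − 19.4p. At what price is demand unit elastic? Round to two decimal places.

10.46

For linear demand Q = a − bp, E = −bp/(a − bp). |E| = 1 ⇒ bp = a − bp ⇒ p = a/(2b).
p = 406/(2·19.4) ≈ 10.46.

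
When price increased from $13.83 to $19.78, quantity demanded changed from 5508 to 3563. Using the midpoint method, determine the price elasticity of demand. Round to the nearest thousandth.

-1.211

%ΔQ = (3563 − 5508)/[(5508 + 3563)/2] = -1945/4535.5 ≈ -0.4288.
%Δp = (19.78 − 13.83)/[(13.83 + 19.78)/2] = 5.95/16.805 ≈ 0.3541.
Arc elasticity E = %ΔQ/%Δp ≈ -0.4288/0.3541 ≈ -1.211.
|E| > 1: demand is elastic over this range.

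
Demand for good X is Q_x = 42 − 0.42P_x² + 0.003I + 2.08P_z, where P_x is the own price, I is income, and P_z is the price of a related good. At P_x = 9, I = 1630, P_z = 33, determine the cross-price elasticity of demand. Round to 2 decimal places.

Substituting, Q_x = 42 − 0.42(9)² + 0.003(1630) + 2.08(33) = 42 − 34.02 + 4.89 + 68.64 = 81.51.
∂Q_x/∂P_z = +2.08, so E_xy = 2.08·(33/81.51) ≈ 0.84.
E_xy > 0: the goods are substitutes.

0.84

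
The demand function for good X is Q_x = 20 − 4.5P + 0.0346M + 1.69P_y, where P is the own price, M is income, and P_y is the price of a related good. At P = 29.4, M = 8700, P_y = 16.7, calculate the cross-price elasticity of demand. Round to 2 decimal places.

0.13

First evaluate Q_x: 20 − 4.5(29.4) + 0.0346(8700) + 1.69(16.7) = 20 − 132.3 + 301.02 + 28.223 = 216.943.
∂Q_x/∂P_y = +1.69, so E_xy = 1.69·(16.7/216.943) ≈ 0.13.
E_xy > 0: the goods are substitutes.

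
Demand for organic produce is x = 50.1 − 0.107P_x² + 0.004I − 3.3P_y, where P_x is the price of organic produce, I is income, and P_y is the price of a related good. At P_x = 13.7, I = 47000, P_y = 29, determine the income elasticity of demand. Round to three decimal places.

1.537

First evaluate x: 50.1 − 0.107(13.7)² + 0.004(47000) − 3.3(29) = 50.1 − 20.0828 + 188 − 95.7 = 122.3172.
∂x/∂I = +0.004, so E_I = 0.004·(47000/122.3172) ≈ 1.537.
E_I > 1: normal good (luxury).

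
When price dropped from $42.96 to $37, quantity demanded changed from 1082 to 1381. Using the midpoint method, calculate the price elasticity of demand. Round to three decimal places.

-1.629

%Δq = (1381 − 1082)/[(1082 + 1381)/2] = 299/1231.5 ≈ 0.2428.
%Δp = (37 − 42.96)/[(42.96 + 37)/2] = -5.96/39.98 ≈ -0.1491.
Arc elasticity E = %Δq/%Δp ≈ 0.2428/-0.1491 ≈ -1.629.
|E| > 1: demand is elastic over this range.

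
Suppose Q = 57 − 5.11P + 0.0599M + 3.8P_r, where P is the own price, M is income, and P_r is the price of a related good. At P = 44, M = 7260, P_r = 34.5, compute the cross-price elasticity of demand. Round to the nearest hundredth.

0.33

Evaluating quantity at (P, M, P_r) gives Q = 57 − 5.11(44) + 0.0599(7260) + 3.8(34.5) = 57 − 224.84 + 434.874 + 131.1 = 398.134.
∂Q/∂P_r = +3.8, so E_xy = 3.8·(34.5/398.134) ≈ 0.33.
E_xy > 0: the goods are substitutes.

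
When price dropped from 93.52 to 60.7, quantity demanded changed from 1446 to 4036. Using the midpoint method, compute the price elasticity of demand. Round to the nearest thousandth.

-2.220

%Δq = (4036 − 1446)/[(1446 + 4036)/2] = 2590/2741 ≈ 0.9449.
%Δp = (60.7 − 93.52)/[(93.52 + 60.7)/2] = -32.82/77.11 ≈ -0.4256.
Arc elasticity E = %Δq/%Δp ≈ 0.9449/-0.4256 ≈ -2.220.
|E| > 1: demand is elastic over this range.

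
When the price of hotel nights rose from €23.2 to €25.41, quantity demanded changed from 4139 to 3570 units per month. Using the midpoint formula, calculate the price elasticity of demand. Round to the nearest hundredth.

%ΔQ = (3570 − 4139)/[(4139 + 3570)/2] = -569/3854.5 ≈ -0.1476.
%ΔP = (25.41 − 23.2)/[(23.2 + 25.41)/2] = 2.21/24.305 ≈ 0.0909.
Arc elasticity E = %ΔQ/%ΔP ≈ -0.1476/0.0909 ≈ -1.62.
|E| > 1: demand is elastic over this range.

-1.62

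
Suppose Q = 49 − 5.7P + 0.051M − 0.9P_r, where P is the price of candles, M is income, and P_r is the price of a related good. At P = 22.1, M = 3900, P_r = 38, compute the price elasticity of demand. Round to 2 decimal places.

-1.44

First evaluate Q: 49 − 5.7(22.1) + 0.051(3900) − 0.9(38) = 49 − 125.97 + 198.9 − 34.2 = 87.73.
∂Q/∂P = −5.7, so E_p = (−5.7)·(22.1/87.73) ≈ -1.44.
|E_p| > 1: demand is elastic.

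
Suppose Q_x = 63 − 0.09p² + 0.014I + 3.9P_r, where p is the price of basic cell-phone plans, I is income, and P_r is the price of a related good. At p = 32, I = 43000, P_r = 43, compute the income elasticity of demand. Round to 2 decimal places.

0.81

Evaluating quantity at (p, I, P_r) gives Q_x = 63 − 0.09(32)² + 0.014(43000) + 3.9(43) = 63 − 92.16 + 602 + 167.7 = 740.54.
∂Q_x/∂I = +0.014, so E_I = 0.014·(43000/740.54) ≈ 0.81.
E_I ∈ (0,1): normal good (necessity).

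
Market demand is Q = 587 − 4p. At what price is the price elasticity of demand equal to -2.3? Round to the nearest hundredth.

Set −bp/(a − bp) = −2.3 ⇒ bp = 2.3(a − bp) ⇒ bp(1+2.3) = 2.3·a.
p = 2.3·587/(4·3.3) ≈ 102.28.

102.28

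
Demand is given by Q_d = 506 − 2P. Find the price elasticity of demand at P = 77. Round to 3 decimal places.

At P = 77, Q_d = 352.
dQ_d/dP = −2.
Point elasticity E = (dQ_d/dP)·(P/Q_d) = -2 × 77/352 ≈ -0.438.
|E| < 1, so demand is inelastic at this price.

-0.438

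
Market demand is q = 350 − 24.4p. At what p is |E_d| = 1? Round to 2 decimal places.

For linear demand q = a − bp, E = −bp/(a − bp). |E| = 1 ⇒ bp = a − bp ⇒ p = a/(2b).
p = 350/(2·24.4) ≈ 7.17.

7.17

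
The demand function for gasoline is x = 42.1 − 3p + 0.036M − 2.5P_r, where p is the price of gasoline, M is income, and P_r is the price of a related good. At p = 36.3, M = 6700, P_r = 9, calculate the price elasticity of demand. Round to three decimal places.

First evaluate x: 42.1 − 3(36.3) + 0.036(6700) − 2.5(9) = 42.1 − 108.9 + 241.2 − 22.5 = 151.9.
∂x/∂p = −3, so E_p = (−3)·(36.3/151.9) ≈ -0.717.
|E_p| < 1: demand is inelastic.

-0.717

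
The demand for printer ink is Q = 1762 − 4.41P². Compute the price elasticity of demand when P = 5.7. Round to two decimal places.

At P = 5.7, Q = 1618.7191.
dQ/dP = −2·4.41·P = −50.274.
Point elasticity E = (dQ/dP)·(P/Q) = -50.274 × 5.7/1618.7191 ≈ -0.18.
|E| < 1, so demand is inelastic at this price.

-0.18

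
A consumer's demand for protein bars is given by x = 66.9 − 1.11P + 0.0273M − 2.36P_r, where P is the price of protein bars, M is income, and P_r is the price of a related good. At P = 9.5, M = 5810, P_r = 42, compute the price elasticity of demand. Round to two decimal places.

-0.09

Evaluating quantity at (P, M, P_r) gives x = 66.9 − 1.11(9.5) + 0.0273(5810) − 2.36(42) = 66.9 − 10.545 + 158.613 − 99.12 = 115.848.
∂x/∂P = −1.11, so E_p = (−1.11)·(9.5/115.848) ≈ -0.09.
|E_p| < 1: demand is inelastic.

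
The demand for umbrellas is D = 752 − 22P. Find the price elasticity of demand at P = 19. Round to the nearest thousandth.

-1.251

At P = 19, D = 334.
dD/dP = −22.
Point elasticity E = (dD/dP)·(P/D) = -22 × 19/334 ≈ -1.251.
|E| > 1, so demand is elastic at this price.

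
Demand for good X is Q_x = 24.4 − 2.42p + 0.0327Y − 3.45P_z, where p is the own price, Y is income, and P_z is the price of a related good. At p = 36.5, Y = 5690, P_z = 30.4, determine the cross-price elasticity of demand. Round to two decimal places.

-6.08

Evaluating quantity at (p, Y, P_z) gives Q_x = 24.4 − 2.42(36.5) + 0.0327(5690) − 3.45(30.4) = 24.4 − 88.33 + 186.063 − 104.88 = 17.253.
∂Q_x/∂P_z = −3.45, so E_xy = -3.45·(30.4/17.253) ≈ -6.08.
E_xy < 0: the goods are complements.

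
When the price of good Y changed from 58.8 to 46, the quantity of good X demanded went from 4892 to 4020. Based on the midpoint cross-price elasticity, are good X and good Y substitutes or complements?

substitutes

%ΔQ_x = (4020 − 4892)/[(4892+4020)/2] = -872/4456 ≈ -0.1957.
%ΔP_y = (46 − 58.8)/[(58.8+46)/2] ≈ -0.2443.
E_xy = -0.1957/-0.2443 ≈ 0.801.
E_xy > 0, so the goods are substitutes.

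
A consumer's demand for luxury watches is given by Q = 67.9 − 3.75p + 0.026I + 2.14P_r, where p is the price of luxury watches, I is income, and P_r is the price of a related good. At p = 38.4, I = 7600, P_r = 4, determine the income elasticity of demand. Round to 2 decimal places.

Evaluating quantity at (p, I, P_r) gives Q = 67.9 − 3.75(38.4) + 0.026(7600) + 2.14(4) = 67.9 − 144 + 197.6 + 8.56 = 130.06.
∂Q/∂I = +0.026, so E_I = 0.026·(7600/130.06) ≈ 1.52.
E_I > 1: normal good (luxury).

1.52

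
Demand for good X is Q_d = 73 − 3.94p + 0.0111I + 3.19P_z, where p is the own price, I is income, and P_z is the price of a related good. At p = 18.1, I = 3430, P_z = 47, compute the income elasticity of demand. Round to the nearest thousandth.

0.201

Substituting, Q_d = 73 − 3.94(18.1) + 0.0111(3430) + 3.19(47) = 73 − 71.314 + 38.073 + 149.93 = 189.689.
∂Q_d/∂I = +0.0111, so E_I = 0.0111·(3430/189.689) ≈ 0.201.
E_I ∈ (0,1): normal good (necessity).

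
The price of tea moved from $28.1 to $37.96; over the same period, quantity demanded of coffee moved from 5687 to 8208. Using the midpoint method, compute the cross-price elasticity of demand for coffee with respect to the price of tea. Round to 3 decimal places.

1.216

%ΔQ_x = (8208 − 5687)/[(5687+8208)/2] = 2521/6947.5 ≈ 0.3629.
%ΔP_y = (37.96 − 28.1)/[(28.1+37.96)/2] ≈ 0.2985.
E_xy = 0.3629/0.2985 ≈ 1.216.
E_xy > 0, so coffee and tea are substitutes.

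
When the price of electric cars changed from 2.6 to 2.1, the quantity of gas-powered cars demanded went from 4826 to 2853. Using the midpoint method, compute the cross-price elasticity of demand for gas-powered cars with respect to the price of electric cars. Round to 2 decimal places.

%ΔQ_x = (2853 − 4826)/[(4826+2853)/2] = -1973/3839.5 ≈ -0.5139.
%ΔP_y = (2.1 − 2.6)/[(2.6+2.1)/2] ≈ -0.2128.
E_xy = -0.5139/-0.2128 ≈ 2.42.
E_xy > 0, so gas-powered cars and electric cars are substitutes.

2.42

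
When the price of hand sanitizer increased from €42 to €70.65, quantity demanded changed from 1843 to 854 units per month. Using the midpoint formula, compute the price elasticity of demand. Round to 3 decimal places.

-1.442

%Δq = (854 − 1843)/[(1843 + 854)/2] = -989/1348.5 ≈ -0.7334.
%Δp = (70.65 − 42)/[(42 + 70.65)/2] = 28.65/56.325 ≈ 0.5087.
Arc elasticity E = %Δq/%Δp ≈ -0.7334/0.5087 ≈ -1.442.
|E| > 1: demand is elastic over this range.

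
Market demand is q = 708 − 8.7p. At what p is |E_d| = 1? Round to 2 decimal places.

For linear demand q = a − bp, E = −bp/(a − bp). |E| = 1 ⇒ bp = a − bp ⇒ p = a/(2b).
p = 708/(2·8.7) ≈ 40.69.

40.69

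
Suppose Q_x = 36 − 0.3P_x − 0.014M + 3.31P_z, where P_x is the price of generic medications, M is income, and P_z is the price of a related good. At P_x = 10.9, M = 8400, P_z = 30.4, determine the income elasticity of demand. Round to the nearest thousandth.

-7.465

Evaluating quantity at (P_x, M, P_z) gives Q_x = 36 − 0.3(10.9) − 0.014(8400) + 3.31(30.4) = 36 − 3.27 − 117.6 + 100.624 = 15.754.
∂Q_x/∂M = −0.014, so E_I = -0.014·(8400/15.754) ≈ -7.465.
E_I < 0: inferior good.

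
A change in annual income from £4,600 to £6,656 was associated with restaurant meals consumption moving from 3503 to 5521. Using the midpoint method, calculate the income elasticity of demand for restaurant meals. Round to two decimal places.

%ΔQ = (5521 − 3503)/[(3503+5521)/2] = 2018/4512 ≈ 0.4473.
%ΔI = (6,656 − 4,600)/[(4,600+6,656)/2] = 2056/5628 ≈ 0.3653.
E_I = %ΔQ/%ΔI ≈ 1.22.
E_I > 1: normal good (luxury).

1.22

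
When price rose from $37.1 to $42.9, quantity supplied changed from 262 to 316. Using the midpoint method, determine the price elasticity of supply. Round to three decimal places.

%ΔQ = (316 − 262)/[(262 + 316)/2] = 54/289 ≈ 0.1869.
%ΔP = (42.9 − 37.1)/[(37.1 + 42.9)/2] = 5.8/40 ≈ 0.1450.
Arc elasticity E = %ΔQ/%ΔP ≈ 0.1869/0.1450 ≈ 1.289.
|E| > 1: supply is elastic over this range.

1.289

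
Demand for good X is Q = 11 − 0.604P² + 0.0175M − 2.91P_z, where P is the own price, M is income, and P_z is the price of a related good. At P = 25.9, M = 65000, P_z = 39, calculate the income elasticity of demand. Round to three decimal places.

Evaluating quantity at (P, M, P_z) gives Q = 11 − 0.604(25.9)² + 0.0175(65000) − 2.91(39) = 11 − 405.1692 + 1137.5 − 113.49 = 629.8408.
∂Q/∂M = +0.0175, so E_I = 0.0175·(65000/629.8408) ≈ 1.806.
E_I > 1: normal good (luxury).

1.806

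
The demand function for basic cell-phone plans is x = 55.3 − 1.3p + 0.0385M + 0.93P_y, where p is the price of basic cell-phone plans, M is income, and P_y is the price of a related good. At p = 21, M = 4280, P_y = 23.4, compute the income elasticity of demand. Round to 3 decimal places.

Substituting, x = 55.3 − 1.3(21) + 0.0385(4280) + 0.93(23.4) = 55.3 − 27.3 + 164.78 + 21.762 = 214.542.
∂x/∂M = +0.0385, so E_I = 0.0385·(4280/214.542) ≈ 0.768.
E_I ∈ (0,1): normal good (necessity).

0.768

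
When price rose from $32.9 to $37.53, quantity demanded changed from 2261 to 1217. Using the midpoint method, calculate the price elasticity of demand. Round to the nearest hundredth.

-4.57

%ΔQ = (1217 − 2261)/[(2261 + 1217)/2] = -1044/1739 ≈ -0.6003.
%Δp = (37.53 − 32.9)/[(32.9 + 37.53)/2] = 4.63/35.215 ≈ 0.1315.
Arc elasticity E = %ΔQ/%Δp ≈ -0.6003/0.1315 ≈ -4.57.
|E| > 1: demand is elastic over this range.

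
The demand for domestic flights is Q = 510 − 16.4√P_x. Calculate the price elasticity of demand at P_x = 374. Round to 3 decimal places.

At P_x = 374, Q = 192.8391.
dQ/dP_x = −16.4/(2√P_x) = −16.4/(2·19.3391).
Point elasticity E = (dQ/dP_x)·(P_x/Q) = -0.424 × 374/192.8391 ≈ -0.822.
|E| < 1, so demand is inelastic at this price.

-0.822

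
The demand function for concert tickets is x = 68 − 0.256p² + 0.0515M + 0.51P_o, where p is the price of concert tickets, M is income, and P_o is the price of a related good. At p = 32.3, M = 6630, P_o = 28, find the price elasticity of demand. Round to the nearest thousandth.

Substituting, x = 68 − 0.256(32.3)² + 0.0515(6630) + 0.51(28) = 68 − 267.0822 + 341.445 + 14.28 = 156.6428.
∂x/∂p = −2·0.256·p = -16.5376, so E_p = -16.5376·(32.3/156.6428) ≈ -3.410.
|E_p| > 1: demand is elastic.

-3.410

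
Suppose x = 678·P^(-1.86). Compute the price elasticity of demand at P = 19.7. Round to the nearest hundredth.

-1.86

For a Cobb–Douglas (constant-elasticity) form x = A·P^α·…, the elasticity with respect to P equals the exponent α at every point.
Here the exponent on P is -1.86, so the price elasticity of demand is -1.86.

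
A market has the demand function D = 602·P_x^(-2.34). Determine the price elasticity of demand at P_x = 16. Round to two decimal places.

For a Cobb–Douglas (constant-elasticity) form D = A·P_x^α·…, the elasticity with respect to P_x equals the exponent α at every point.
Here the exponent on P_x is -2.34, so the price elasticity of demand is -2.34.

-2.34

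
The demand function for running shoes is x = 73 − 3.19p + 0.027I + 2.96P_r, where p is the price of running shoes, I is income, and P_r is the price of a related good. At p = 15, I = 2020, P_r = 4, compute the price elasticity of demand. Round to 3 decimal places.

-0.523

x = 73 − 3.19(15) + 0.027(2020) + 2.96(4) = 73 − 47.85 + 54.54 + 11.84 = 91.53.
∂x/∂p = −3.19, so E_p = (−3.19)·(15/91.53) ≈ -0.523.
|E_p| < 1: demand is inelastic.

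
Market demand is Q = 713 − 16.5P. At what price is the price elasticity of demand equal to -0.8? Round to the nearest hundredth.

Set −bP/(a − bP) = −0.8 ⇒ bP = 0.8(a − bP) ⇒ bP(1+0.8) = 0.8·a.
P = 0.8·713/(16.5·1.8) ≈ 19.21.

19.21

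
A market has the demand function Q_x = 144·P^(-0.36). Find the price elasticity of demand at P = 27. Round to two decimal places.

For a Cobb–Douglas (constant-elasticity) form Q_x = A·P^α·…, the elasticity with respect to P equals the exponent α at every point.
Here the exponent on P is -0.36, so the price elasticity of demand is -0.36.

-0.36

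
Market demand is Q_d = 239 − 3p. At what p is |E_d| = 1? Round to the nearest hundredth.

For linear demand Q_d = a − bp, E = −bp/(a − bp). |E| = 1 ⇒ bp = a − bp ⇒ p = a/(2b).
p = 239/(2·3) ≈ 39.83.

39.83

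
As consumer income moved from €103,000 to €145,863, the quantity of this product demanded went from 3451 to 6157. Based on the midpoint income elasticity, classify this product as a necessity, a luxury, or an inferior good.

%ΔQ = (6157 − 3451)/[(3451+6157)/2] = 2706/4804 ≈ 0.5633.
%ΔM = (145,863 − 103,000)/[(103,000+145,863)/2] = 42863/124431.5 ≈ 0.3445.
E_I = %ΔQ/%ΔM ≈ 1.635.
E_I > 1: normal good (luxury).

luxury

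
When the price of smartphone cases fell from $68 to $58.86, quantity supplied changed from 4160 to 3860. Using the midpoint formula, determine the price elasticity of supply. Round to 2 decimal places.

%ΔQ = (3860 − 4160)/[(4160 + 3860)/2] = -300/4010 ≈ -0.0748.
%ΔP = (58.86 − 68)/[(68 + 58.86)/2] = -9.14/63.43 ≈ -0.1441.
Arc elasticity E = %ΔQ/%ΔP ≈ -0.0748/-0.1441 ≈ 0.52.
|E| < 1: supply is inelastic over this range.

0.52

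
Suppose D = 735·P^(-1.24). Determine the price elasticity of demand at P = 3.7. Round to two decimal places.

-1.24

For a Cobb–Douglas (constant-elasticity) form D = A·P^α·…, the elasticity with respect to P equals the exponent α at every point.
Here the exponent on P is -1.24, so the price elasticity of demand is -1.24.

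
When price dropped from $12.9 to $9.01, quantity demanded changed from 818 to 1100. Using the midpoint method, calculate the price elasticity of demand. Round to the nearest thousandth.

%Δq = (1100 − 818)/[(818 + 1100)/2] = 282/959 ≈ 0.2941.
%ΔP = (9.01 − 12.9)/[(12.9 + 9.01)/2] = -3.89/10.955 ≈ -0.3551.
Arc elasticity E = %Δq/%ΔP ≈ 0.2941/-0.3551 ≈ -0.828.
|E| < 1: demand is inelastic over this range.

-0.828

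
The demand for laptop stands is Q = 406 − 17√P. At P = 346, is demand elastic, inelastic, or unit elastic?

elastic

At P = 346, Q = 89.7817.
dQ/dP = −17/(2√P) = −17/(2·18.6011).
Point elasticity E = (dQ/dP)·(P/Q) = -0.457 × 346/89.7817 ≈ -1.761.
|E| ≈ 1.761 > 1, so demand is elastic.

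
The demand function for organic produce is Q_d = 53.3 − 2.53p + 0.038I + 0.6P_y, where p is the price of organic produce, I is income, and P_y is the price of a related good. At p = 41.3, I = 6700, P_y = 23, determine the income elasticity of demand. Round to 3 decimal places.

Substituting, Q_d = 53.3 − 2.53(41.3) + 0.038(6700) + 0.6(23) = 53.3 − 104.489 + 254.6 + 13.8 = 217.211.
∂Q_d/∂I = +0.038, so E_I = 0.038·(6700/217.211) ≈ 1.172.
E_I > 1: normal good (luxury).

1.172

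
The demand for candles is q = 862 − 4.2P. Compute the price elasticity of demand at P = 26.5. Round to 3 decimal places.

At P = 26.5, q = 750.7.
dq/dP = −4.2.
Point elasticity E = (dq/dP)·(P/q) = -4.2 × 26.5/750.7 ≈ -0.148.
|E| < 1, so demand is inelastic at this price.

-0.148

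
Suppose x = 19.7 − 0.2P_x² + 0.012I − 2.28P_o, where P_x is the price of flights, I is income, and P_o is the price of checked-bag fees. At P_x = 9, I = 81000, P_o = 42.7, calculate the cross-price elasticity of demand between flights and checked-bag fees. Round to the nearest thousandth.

-0.111

First evaluate x: 19.7 − 0.2(9)² + 0.012(81000) − 2.28(42.7) = 19.7 − 16.2 + 972 − 97.356 = 878.144.
∂x/∂P_o = −2.28, so E_xy = -2.28·(42.7/878.144) ≈ -0.111.
E_xy < 0: the goods are complements.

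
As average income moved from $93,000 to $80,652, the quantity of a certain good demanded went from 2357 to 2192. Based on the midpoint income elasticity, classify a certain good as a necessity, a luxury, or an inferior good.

necessity

%ΔQ = (2192 − 2357)/[(2357+2192)/2] = -165/2274.5 ≈ -0.0725.
%ΔM = (80,652 − 93,000)/[(93,000+80,652)/2] = -12348/86826 ≈ -0.1422.
E_I = %ΔQ/%ΔM ≈ 0.510.
E_I ∈ (0,1): normal good (necessity).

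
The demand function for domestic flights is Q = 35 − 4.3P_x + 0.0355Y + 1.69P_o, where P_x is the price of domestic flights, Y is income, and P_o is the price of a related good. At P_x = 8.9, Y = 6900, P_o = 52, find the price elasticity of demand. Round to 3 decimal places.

At the given point, Q = 35 − 4.3(8.9) + 0.0355(6900) + 1.69(52) = 35 − 38.27 + 244.95 + 87.88 = 329.56.
∂Q/∂P_x = −4.3, so E_p = (−4.3)·(8.9/329.56) ≈ -0.116.
|E_p| < 1: demand is inelastic.

-0.116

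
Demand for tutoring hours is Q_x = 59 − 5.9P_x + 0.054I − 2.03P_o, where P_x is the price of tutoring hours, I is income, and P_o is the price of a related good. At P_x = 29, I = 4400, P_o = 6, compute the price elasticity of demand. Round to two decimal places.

-1.51

Q_x = 59 − 5.9(29) + 0.054(4400) − 2.03(6) = 59 − 171.1 + 237.6 − 12.18 = 113.32.
∂Q_x/∂P_x = −5.9, so E_p = (−5.9)·(29/113.32) ≈ -1.51.
|E_p| > 1: demand is elastic.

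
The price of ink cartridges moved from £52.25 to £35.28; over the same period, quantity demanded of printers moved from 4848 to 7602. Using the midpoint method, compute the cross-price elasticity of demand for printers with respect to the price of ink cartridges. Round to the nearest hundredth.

-1.14

%ΔQ_x = (7602 − 4848)/[(4848+7602)/2] = 2754/6225 ≈ 0.4424.
%ΔP_y = (35.28 − 52.25)/[(52.25+35.28)/2] ≈ -0.3878.
E_xy = 0.4424/-0.3878 ≈ -1.14.
E_xy < 0, so printers and ink cartridges are complements.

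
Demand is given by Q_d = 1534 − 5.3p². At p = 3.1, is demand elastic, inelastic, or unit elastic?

inelastic

At p = 3.1, Q_d = 1483.067.
dQ_d/dp = −2·5.3·p = −32.86.
Point elasticity E = (dQ_d/dp)·(p/Q_d) = -32.86 × 3.1/1483.067 ≈ -0.069.
|E| ≈ 0.069 < 1, so demand is inelastic.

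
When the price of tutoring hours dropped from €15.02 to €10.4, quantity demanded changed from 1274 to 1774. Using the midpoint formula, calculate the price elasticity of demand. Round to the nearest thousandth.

%ΔQ = (1774 − 1274)/[(1274 + 1774)/2] = 500/1524 ≈ 0.3281.
%ΔP = (10.4 − 15.02)/[(15.02 + 10.4)/2] = -4.62/12.71 ≈ -0.3635.
Arc elasticity E = %ΔQ/%ΔP ≈ 0.3281/-0.3635 ≈ -0.903.
|E| < 1: demand is inelastic over this range.

-0.903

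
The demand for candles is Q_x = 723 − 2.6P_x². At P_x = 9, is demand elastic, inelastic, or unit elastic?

At P_x = 9, Q_x = 512.4.
dQ_x/dP_x = −2·2.6·P_x = −46.8.
Point elasticity E = (dQ_x/dP_x)·(P_x/Q_x) = -46.8 × 9/512.4 ≈ -0.822.
|E| ≈ 0.822 < 1, so demand is inelastic.

inelastic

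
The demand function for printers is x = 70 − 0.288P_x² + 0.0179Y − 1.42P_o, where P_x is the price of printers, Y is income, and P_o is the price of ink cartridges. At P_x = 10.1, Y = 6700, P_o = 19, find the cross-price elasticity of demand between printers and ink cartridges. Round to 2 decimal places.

-0.20

x = 70 − 0.288(10.1)² + 0.0179(6700) − 1.42(19) = 70 − 29.3789 + 119.93 − 26.98 = 133.5711.
∂x/∂P_o = −1.42, so E_xy = -1.42·(19/133.5711) ≈ -0.20.
E_xy < 0: the goods are complements.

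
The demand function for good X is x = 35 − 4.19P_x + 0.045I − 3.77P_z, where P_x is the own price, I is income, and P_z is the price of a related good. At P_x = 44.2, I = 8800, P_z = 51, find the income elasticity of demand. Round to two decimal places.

7.40

At the given point, x = 35 − 4.19(44.2) + 0.045(8800) − 3.77(51) = 35 − 185.198 + 396 − 192.27 = 53.532.
∂x/∂I = +0.045, so E_I = 0.045·(8800/53.532) ≈ 7.40.
E_I > 1: normal good (luxury).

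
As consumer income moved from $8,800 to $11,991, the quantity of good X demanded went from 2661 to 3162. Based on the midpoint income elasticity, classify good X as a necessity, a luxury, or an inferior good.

necessity

%ΔQ = (3162 − 2661)/[(2661+3162)/2] = 501/2911.5 ≈ 0.1721.
%ΔI = (11,991 − 8,800)/[(8,800+11,991)/2] = 3191/10395.5 ≈ 0.3070.
E_I = %ΔQ/%ΔI ≈ 0.561.
E_I ∈ (0,1): normal good (necessity).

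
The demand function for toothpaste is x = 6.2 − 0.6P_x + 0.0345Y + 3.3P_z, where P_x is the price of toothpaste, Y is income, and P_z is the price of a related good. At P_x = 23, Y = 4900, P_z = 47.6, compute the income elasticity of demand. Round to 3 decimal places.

First evaluate x: 6.2 − 0.6(23) + 0.0345(4900) + 3.3(47.6) = 6.2 − 13.8 + 169.05 + 157.08 = 318.53.
∂x/∂Y = +0.0345, so E_I = 0.0345·(4900/318.53) ≈ 0.531.
E_I ∈ (0,1): normal good (necessity).

0.531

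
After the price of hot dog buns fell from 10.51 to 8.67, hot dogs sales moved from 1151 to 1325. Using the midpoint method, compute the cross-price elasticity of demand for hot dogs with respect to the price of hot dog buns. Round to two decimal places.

-0.73

%ΔQ_x = (1325 − 1151)/[(1151+1325)/2] = 174/1238 ≈ 0.1405.
%ΔP_y = (8.67 − 10.51)/[(10.51+8.67)/2] ≈ -0.1919.
E_xy = 0.1405/-0.1919 ≈ -0.73.
E_xy < 0, so hot dogs and hot dog buns are complements.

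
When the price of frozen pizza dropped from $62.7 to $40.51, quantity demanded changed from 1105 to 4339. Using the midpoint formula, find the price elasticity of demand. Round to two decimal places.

-2.76

%Δq = (4339 − 1105)/[(1105 + 4339)/2] = 3234/2722 ≈ 1.1881.
%Δp = (40.51 − 62.7)/[(62.7 + 40.51)/2] = -22.19/51.605 ≈ -0.4300.
Arc elasticity E = %Δq/%Δp ≈ 1.1881/-0.4300 ≈ -2.76.
|E| > 1: demand is elastic over this range.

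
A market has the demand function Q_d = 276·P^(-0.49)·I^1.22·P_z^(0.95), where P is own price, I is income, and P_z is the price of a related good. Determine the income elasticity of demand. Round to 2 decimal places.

For a Cobb–Douglas (constant-elasticity) form Q_d = A·I^α·…, the elasticity with respect to I equals the exponent α at every point.
Here the exponent on I is 1.22, so the income elasticity of demand is 1.22.

1.22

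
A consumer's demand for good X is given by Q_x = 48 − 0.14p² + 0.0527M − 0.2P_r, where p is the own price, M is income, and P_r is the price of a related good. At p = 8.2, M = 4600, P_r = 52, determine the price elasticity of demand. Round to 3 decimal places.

-0.070

At the given point, Q_x = 48 − 0.14(8.2)² + 0.0527(4600) − 0.2(52) = 48 − 9.4136 + 242.42 − 10.4 = 270.6064.
∂Q_x/∂p = −2·0.14·p = -2.296, so E_p = -2.296·(8.2/270.6064) ≈ -0.070.
|E_p| < 1: demand is inelastic.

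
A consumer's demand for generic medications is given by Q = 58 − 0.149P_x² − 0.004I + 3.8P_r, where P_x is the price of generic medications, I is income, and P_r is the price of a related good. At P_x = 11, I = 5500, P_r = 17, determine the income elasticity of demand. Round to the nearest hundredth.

Evaluating quantity at (P_x, I, P_r) gives Q = 58 − 0.149(11)² − 0.004(5500) + 3.8(17) = 58 − 18.029 − 22 + 64.6 = 82.571.
∂Q/∂I = −0.004, so E_I = -0.004·(5500/82.571) ≈ -0.27.
E_I < 0: inferior good.

-0.27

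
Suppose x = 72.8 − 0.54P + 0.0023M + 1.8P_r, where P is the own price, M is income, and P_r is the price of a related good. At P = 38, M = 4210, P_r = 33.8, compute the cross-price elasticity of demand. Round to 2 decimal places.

0.50

Evaluating quantity at (P, M, P_r) gives x = 72.8 − 0.54(38) + 0.0023(4210) + 1.8(33.8) = 72.8 − 20.52 + 9.683 + 60.84 = 122.803.
∂x/∂P_r = +1.8, so E_xy = 1.8·(33.8/122.803) ≈ 0.50.
E_xy > 0: the goods are substitutes.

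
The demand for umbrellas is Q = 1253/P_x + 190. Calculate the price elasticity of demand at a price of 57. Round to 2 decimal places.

-0.10

At P_x = 57, Q = 211.9825.
dQ/dP_x = −1253/P_x² = −0.3857.
Point elasticity E = (dQ/dP_x)·(P_x/Q) = -0.3857 × 57/211.9825 ≈ -0.10.
|E| < 1, so demand is inelastic at this price.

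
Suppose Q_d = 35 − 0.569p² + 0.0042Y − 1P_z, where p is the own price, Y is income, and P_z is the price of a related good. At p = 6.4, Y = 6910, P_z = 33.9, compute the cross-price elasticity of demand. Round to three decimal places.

Evaluating quantity at (p, Y, P_z) gives Q_d = 35 − 0.569(6.4)² + 0.0042(6910) − 1(33.9) = 35 − 23.3062 + 29.022 − 33.9 = 6.8158.
∂Q_d/∂P_z = −1, so E_xy = -1·(33.9/6.8158) ≈ -4.974.
E_xy < 0: the goods are complements.

-4.974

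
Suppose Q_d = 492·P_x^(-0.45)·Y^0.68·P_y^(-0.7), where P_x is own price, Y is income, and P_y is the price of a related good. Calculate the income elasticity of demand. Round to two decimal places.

For a Cobb–Douglas (constant-elasticity) form Q_d = A·Y^α·…, the elasticity with respect to Y equals the exponent α at every point.
Here the exponent on Y is 0.68, so the income elasticity of demand is 0.68.

0.68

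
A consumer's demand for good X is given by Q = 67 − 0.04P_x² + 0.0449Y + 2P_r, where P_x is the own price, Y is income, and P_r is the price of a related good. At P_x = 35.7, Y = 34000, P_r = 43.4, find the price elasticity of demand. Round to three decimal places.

First evaluate Q: 67 − 0.04(35.7)² + 0.0449(34000) + 2(43.4) = 67 − 50.9796 + 1526.6 + 86.8 = 1629.4204.
∂Q/∂P_x = −2·0.04·P_x = -2.856, so E_p = -2.856·(35.7/1629.4204) ≈ -0.063.
|E_p| < 1: demand is inelastic.

-0.063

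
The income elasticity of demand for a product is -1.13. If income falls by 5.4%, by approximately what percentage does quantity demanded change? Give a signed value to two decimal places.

6.10

%ΔQ ≈ E × %ΔI = (-1.13) × (-5.4%) ≈ 6.10%.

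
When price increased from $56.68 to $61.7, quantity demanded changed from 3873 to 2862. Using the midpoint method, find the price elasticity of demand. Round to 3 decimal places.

%ΔQ = (2862 − 3873)/[(3873 + 2862)/2] = -1011/3367.5 ≈ -0.3002.
%Δp = (61.7 − 56.68)/[(56.68 + 61.7)/2] = 5.02/59.19 ≈ 0.0848.
Arc elasticity E = %ΔQ/%Δp ≈ -0.3002/0.0848 ≈ -3.540.
|E| > 1: demand is elastic over this range.

-3.540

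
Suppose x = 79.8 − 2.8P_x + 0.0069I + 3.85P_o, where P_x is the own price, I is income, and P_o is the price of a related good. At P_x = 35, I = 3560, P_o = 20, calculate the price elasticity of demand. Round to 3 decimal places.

x = 79.8 − 2.8(35) + 0.0069(3560) + 3.85(20) = 79.8 − 98 + 24.564 + 77 = 83.364.
∂x/∂P_x = −2.8, so E_p = (−2.8)·(35/83.364) ≈ -1.176.
|E_p| > 1: demand is elastic.

-1.176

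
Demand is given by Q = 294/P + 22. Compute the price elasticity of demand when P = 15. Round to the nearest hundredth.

-0.47

At P = 15, Q = 41.6.
dQ/dP = −294/P² = −1.3067.
Point elasticity E = (dQ/dP)·(P/Q) = -1.3067 × 15/41.6 ≈ -0.47.
|E| < 1, so demand is inelastic at this price.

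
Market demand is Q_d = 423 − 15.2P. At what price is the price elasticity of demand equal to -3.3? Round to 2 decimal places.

21.36

Set −bP/(a − bP) = −3.3 ⇒ bP = 3.3(a − bP) ⇒ bP(1+3.3) = 3.3·a.
P = 3.3·423/(15.2·4.3) ≈ 21.36.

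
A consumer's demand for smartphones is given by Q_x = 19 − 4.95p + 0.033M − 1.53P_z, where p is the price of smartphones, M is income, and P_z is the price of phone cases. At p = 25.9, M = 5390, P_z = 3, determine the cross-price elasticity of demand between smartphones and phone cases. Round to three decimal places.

First evaluate Q_x: 19 − 4.95(25.9) + 0.033(5390) − 1.53(3) = 19 − 128.205 + 177.87 − 4.59 = 64.075.
∂Q_x/∂P_z = −1.53, so E_xy = -1.53·(3/64.075) ≈ -0.072.
E_xy < 0: the goods are complements.

-0.072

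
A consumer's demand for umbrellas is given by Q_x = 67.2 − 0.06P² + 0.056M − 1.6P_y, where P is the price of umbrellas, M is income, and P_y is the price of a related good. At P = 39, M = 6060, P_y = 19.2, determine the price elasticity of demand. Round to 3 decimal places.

-0.641

At the given point, Q_x = 67.2 − 0.06(39)² + 0.056(6060) − 1.6(19.2) = 67.2 − 91.26 + 339.36 − 30.72 = 284.58.
∂Q_x/∂P = −2·0.06·P = -4.68, so E_p = -4.68·(39/284.58) ≈ -0.641.
|E_p| < 1: demand is inelastic.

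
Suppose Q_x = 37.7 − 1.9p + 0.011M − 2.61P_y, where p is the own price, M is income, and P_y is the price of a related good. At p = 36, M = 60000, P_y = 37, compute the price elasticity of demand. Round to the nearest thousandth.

Evaluating quantity at (p, M, P_y) gives Q_x = 37.7 − 1.9(36) + 0.011(60000) − 2.61(37) = 37.7 − 68.4 + 660 − 96.57 = 532.73.
∂Q_x/∂p = −1.9, so E_p = (−1.9)·(36/532.73) ≈ -0.128.
|E_p| < 1: demand is inelastic.

-0.128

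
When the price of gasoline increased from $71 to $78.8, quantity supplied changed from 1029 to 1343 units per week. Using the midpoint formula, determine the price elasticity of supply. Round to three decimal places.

2.542

%ΔQ = (1343 − 1029)/[(1029 + 1343)/2] = 314/1186 ≈ 0.2648.
%Δp = (78.8 − 71)/[(71 + 78.8)/2] = 7.8/74.9 ≈ 0.1041.
Arc elasticity E = %ΔQ/%Δp ≈ 0.2648/0.1041 ≈ 2.542.
|E| > 1: supply is elastic over this range.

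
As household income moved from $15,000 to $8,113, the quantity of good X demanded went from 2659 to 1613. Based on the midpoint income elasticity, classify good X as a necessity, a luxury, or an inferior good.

%ΔQ = (1613 − 2659)/[(2659+1613)/2] = -1046/2136 ≈ -0.4897.
%ΔY = (8,113 − 15,000)/[(15,000+8,113)/2] = -6887/11556.5 ≈ -0.5959.
E_I = %ΔQ/%ΔY ≈ 0.822.
E_I ∈ (0,1): normal good (necessity).

necessity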